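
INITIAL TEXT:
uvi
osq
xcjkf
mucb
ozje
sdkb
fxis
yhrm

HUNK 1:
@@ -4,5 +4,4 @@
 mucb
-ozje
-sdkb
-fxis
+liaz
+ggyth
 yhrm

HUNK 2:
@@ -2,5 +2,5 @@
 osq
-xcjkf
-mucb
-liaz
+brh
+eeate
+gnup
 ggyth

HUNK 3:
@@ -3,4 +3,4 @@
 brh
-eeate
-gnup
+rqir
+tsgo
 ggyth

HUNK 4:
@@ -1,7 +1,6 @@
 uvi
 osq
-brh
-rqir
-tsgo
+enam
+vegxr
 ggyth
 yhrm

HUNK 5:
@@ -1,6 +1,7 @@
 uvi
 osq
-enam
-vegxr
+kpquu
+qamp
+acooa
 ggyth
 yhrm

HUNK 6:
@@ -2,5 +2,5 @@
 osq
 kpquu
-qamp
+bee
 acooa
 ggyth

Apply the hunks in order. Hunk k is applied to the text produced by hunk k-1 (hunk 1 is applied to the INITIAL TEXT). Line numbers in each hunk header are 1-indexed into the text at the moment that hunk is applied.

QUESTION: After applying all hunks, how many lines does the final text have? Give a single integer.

Hunk 1: at line 4 remove [ozje,sdkb,fxis] add [liaz,ggyth] -> 7 lines: uvi osq xcjkf mucb liaz ggyth yhrm
Hunk 2: at line 2 remove [xcjkf,mucb,liaz] add [brh,eeate,gnup] -> 7 lines: uvi osq brh eeate gnup ggyth yhrm
Hunk 3: at line 3 remove [eeate,gnup] add [rqir,tsgo] -> 7 lines: uvi osq brh rqir tsgo ggyth yhrm
Hunk 4: at line 1 remove [brh,rqir,tsgo] add [enam,vegxr] -> 6 lines: uvi osq enam vegxr ggyth yhrm
Hunk 5: at line 1 remove [enam,vegxr] add [kpquu,qamp,acooa] -> 7 lines: uvi osq kpquu qamp acooa ggyth yhrm
Hunk 6: at line 2 remove [qamp] add [bee] -> 7 lines: uvi osq kpquu bee acooa ggyth yhrm
Final line count: 7

Answer: 7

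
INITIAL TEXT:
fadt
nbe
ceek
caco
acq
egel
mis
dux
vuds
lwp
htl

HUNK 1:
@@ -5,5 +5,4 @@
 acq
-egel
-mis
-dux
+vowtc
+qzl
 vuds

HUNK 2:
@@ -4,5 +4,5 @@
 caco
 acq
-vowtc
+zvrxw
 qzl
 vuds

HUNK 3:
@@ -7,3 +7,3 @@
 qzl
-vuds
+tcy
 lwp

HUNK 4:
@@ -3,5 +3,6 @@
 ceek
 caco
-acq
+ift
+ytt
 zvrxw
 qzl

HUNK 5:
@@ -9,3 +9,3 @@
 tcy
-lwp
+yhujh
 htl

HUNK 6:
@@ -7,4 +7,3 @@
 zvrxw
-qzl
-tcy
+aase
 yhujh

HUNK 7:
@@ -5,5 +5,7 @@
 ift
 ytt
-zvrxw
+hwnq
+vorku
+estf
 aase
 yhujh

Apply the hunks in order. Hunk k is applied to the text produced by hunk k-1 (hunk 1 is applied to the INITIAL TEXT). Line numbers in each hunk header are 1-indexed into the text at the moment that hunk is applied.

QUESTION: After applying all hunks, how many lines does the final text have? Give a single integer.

Answer: 12

Derivation:
Hunk 1: at line 5 remove [egel,mis,dux] add [vowtc,qzl] -> 10 lines: fadt nbe ceek caco acq vowtc qzl vuds lwp htl
Hunk 2: at line 4 remove [vowtc] add [zvrxw] -> 10 lines: fadt nbe ceek caco acq zvrxw qzl vuds lwp htl
Hunk 3: at line 7 remove [vuds] add [tcy] -> 10 lines: fadt nbe ceek caco acq zvrxw qzl tcy lwp htl
Hunk 4: at line 3 remove [acq] add [ift,ytt] -> 11 lines: fadt nbe ceek caco ift ytt zvrxw qzl tcy lwp htl
Hunk 5: at line 9 remove [lwp] add [yhujh] -> 11 lines: fadt nbe ceek caco ift ytt zvrxw qzl tcy yhujh htl
Hunk 6: at line 7 remove [qzl,tcy] add [aase] -> 10 lines: fadt nbe ceek caco ift ytt zvrxw aase yhujh htl
Hunk 7: at line 5 remove [zvrxw] add [hwnq,vorku,estf] -> 12 lines: fadt nbe ceek caco ift ytt hwnq vorku estf aase yhujh htl
Final line count: 12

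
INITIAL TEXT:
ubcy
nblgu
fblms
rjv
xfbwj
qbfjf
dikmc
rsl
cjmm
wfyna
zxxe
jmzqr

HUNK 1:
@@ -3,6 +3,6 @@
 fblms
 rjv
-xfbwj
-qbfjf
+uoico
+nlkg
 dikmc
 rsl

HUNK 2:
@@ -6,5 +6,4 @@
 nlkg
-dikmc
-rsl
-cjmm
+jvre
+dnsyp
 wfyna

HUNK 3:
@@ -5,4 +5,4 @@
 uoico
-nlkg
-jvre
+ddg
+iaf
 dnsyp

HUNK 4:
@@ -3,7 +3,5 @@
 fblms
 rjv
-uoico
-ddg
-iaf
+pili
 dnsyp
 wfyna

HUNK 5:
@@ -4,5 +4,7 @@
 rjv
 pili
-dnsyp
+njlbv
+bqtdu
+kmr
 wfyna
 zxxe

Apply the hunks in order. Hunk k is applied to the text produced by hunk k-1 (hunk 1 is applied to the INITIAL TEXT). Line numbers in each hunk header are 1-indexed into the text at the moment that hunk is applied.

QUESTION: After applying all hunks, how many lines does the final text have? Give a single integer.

Answer: 11

Derivation:
Hunk 1: at line 3 remove [xfbwj,qbfjf] add [uoico,nlkg] -> 12 lines: ubcy nblgu fblms rjv uoico nlkg dikmc rsl cjmm wfyna zxxe jmzqr
Hunk 2: at line 6 remove [dikmc,rsl,cjmm] add [jvre,dnsyp] -> 11 lines: ubcy nblgu fblms rjv uoico nlkg jvre dnsyp wfyna zxxe jmzqr
Hunk 3: at line 5 remove [nlkg,jvre] add [ddg,iaf] -> 11 lines: ubcy nblgu fblms rjv uoico ddg iaf dnsyp wfyna zxxe jmzqr
Hunk 4: at line 3 remove [uoico,ddg,iaf] add [pili] -> 9 lines: ubcy nblgu fblms rjv pili dnsyp wfyna zxxe jmzqr
Hunk 5: at line 4 remove [dnsyp] add [njlbv,bqtdu,kmr] -> 11 lines: ubcy nblgu fblms rjv pili njlbv bqtdu kmr wfyna zxxe jmzqr
Final line count: 11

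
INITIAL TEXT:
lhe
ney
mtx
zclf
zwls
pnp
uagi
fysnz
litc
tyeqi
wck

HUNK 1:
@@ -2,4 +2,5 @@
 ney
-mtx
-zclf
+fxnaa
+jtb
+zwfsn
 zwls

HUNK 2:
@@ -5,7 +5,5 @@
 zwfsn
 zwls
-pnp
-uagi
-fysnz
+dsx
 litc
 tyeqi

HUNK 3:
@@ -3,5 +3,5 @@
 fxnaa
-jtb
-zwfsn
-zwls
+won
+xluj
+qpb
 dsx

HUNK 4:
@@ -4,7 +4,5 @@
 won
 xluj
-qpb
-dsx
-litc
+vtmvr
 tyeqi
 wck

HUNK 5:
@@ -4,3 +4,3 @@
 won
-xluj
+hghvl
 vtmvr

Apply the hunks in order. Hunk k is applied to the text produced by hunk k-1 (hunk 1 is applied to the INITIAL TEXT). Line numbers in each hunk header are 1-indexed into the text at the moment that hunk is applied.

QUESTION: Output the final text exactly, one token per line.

Hunk 1: at line 2 remove [mtx,zclf] add [fxnaa,jtb,zwfsn] -> 12 lines: lhe ney fxnaa jtb zwfsn zwls pnp uagi fysnz litc tyeqi wck
Hunk 2: at line 5 remove [pnp,uagi,fysnz] add [dsx] -> 10 lines: lhe ney fxnaa jtb zwfsn zwls dsx litc tyeqi wck
Hunk 3: at line 3 remove [jtb,zwfsn,zwls] add [won,xluj,qpb] -> 10 lines: lhe ney fxnaa won xluj qpb dsx litc tyeqi wck
Hunk 4: at line 4 remove [qpb,dsx,litc] add [vtmvr] -> 8 lines: lhe ney fxnaa won xluj vtmvr tyeqi wck
Hunk 5: at line 4 remove [xluj] add [hghvl] -> 8 lines: lhe ney fxnaa won hghvl vtmvr tyeqi wck

Answer: lhe
ney
fxnaa
won
hghvl
vtmvr
tyeqi
wck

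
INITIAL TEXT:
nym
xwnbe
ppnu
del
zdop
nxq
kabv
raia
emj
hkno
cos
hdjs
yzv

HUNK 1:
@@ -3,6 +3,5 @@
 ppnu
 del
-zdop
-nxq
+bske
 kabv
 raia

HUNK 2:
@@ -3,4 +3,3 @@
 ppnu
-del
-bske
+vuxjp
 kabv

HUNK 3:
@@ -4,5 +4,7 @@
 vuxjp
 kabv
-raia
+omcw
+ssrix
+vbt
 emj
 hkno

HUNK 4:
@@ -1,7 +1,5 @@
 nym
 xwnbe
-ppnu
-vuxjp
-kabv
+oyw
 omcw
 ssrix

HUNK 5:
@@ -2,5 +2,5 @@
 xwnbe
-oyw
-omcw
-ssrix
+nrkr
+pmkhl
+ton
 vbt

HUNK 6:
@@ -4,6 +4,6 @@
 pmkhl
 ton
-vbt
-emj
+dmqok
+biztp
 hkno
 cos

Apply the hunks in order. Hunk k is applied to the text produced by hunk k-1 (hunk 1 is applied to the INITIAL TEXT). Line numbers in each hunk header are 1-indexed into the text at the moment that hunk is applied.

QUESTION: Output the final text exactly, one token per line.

Hunk 1: at line 3 remove [zdop,nxq] add [bske] -> 12 lines: nym xwnbe ppnu del bske kabv raia emj hkno cos hdjs yzv
Hunk 2: at line 3 remove [del,bske] add [vuxjp] -> 11 lines: nym xwnbe ppnu vuxjp kabv raia emj hkno cos hdjs yzv
Hunk 3: at line 4 remove [raia] add [omcw,ssrix,vbt] -> 13 lines: nym xwnbe ppnu vuxjp kabv omcw ssrix vbt emj hkno cos hdjs yzv
Hunk 4: at line 1 remove [ppnu,vuxjp,kabv] add [oyw] -> 11 lines: nym xwnbe oyw omcw ssrix vbt emj hkno cos hdjs yzv
Hunk 5: at line 2 remove [oyw,omcw,ssrix] add [nrkr,pmkhl,ton] -> 11 lines: nym xwnbe nrkr pmkhl ton vbt emj hkno cos hdjs yzv
Hunk 6: at line 4 remove [vbt,emj] add [dmqok,biztp] -> 11 lines: nym xwnbe nrkr pmkhl ton dmqok biztp hkno cos hdjs yzv

Answer: nym
xwnbe
nrkr
pmkhl
ton
dmqok
biztp
hkno
cos
hdjs
yzv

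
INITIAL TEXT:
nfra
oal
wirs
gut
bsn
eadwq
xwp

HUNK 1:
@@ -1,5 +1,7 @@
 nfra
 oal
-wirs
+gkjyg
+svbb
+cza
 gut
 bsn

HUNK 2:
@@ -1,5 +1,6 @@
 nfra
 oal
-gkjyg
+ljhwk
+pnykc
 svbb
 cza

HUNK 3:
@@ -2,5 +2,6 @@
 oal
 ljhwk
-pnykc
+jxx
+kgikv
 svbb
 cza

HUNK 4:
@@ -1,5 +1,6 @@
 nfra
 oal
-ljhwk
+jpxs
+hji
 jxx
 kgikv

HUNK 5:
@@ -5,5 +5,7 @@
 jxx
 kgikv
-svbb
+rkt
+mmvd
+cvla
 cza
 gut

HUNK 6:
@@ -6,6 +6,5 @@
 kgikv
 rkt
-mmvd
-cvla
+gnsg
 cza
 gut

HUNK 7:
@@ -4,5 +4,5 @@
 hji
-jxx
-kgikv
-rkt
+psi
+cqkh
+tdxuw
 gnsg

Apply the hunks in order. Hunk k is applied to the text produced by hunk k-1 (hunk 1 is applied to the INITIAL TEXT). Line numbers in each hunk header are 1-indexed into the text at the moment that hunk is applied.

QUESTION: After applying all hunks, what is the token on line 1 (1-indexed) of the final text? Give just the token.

Answer: nfra

Derivation:
Hunk 1: at line 1 remove [wirs] add [gkjyg,svbb,cza] -> 9 lines: nfra oal gkjyg svbb cza gut bsn eadwq xwp
Hunk 2: at line 1 remove [gkjyg] add [ljhwk,pnykc] -> 10 lines: nfra oal ljhwk pnykc svbb cza gut bsn eadwq xwp
Hunk 3: at line 2 remove [pnykc] add [jxx,kgikv] -> 11 lines: nfra oal ljhwk jxx kgikv svbb cza gut bsn eadwq xwp
Hunk 4: at line 1 remove [ljhwk] add [jpxs,hji] -> 12 lines: nfra oal jpxs hji jxx kgikv svbb cza gut bsn eadwq xwp
Hunk 5: at line 5 remove [svbb] add [rkt,mmvd,cvla] -> 14 lines: nfra oal jpxs hji jxx kgikv rkt mmvd cvla cza gut bsn eadwq xwp
Hunk 6: at line 6 remove [mmvd,cvla] add [gnsg] -> 13 lines: nfra oal jpxs hji jxx kgikv rkt gnsg cza gut bsn eadwq xwp
Hunk 7: at line 4 remove [jxx,kgikv,rkt] add [psi,cqkh,tdxuw] -> 13 lines: nfra oal jpxs hji psi cqkh tdxuw gnsg cza gut bsn eadwq xwp
Final line 1: nfra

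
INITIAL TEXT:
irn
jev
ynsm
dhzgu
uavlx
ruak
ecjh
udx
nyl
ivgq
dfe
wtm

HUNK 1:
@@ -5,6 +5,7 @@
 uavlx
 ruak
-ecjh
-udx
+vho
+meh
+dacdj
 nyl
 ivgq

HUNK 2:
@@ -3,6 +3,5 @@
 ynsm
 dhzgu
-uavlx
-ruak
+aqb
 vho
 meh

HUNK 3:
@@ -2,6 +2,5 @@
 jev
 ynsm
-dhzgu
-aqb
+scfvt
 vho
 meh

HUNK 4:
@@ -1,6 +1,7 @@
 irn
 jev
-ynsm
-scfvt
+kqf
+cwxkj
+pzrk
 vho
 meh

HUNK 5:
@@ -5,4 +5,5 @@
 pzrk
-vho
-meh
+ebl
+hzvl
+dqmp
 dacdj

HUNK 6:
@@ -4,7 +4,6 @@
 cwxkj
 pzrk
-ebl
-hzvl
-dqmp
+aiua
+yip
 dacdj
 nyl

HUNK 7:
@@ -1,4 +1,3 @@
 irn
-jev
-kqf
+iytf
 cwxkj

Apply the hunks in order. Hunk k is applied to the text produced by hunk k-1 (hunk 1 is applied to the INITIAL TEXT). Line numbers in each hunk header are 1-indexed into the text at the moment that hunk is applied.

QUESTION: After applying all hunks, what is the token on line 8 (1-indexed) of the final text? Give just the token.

Hunk 1: at line 5 remove [ecjh,udx] add [vho,meh,dacdj] -> 13 lines: irn jev ynsm dhzgu uavlx ruak vho meh dacdj nyl ivgq dfe wtm
Hunk 2: at line 3 remove [uavlx,ruak] add [aqb] -> 12 lines: irn jev ynsm dhzgu aqb vho meh dacdj nyl ivgq dfe wtm
Hunk 3: at line 2 remove [dhzgu,aqb] add [scfvt] -> 11 lines: irn jev ynsm scfvt vho meh dacdj nyl ivgq dfe wtm
Hunk 4: at line 1 remove [ynsm,scfvt] add [kqf,cwxkj,pzrk] -> 12 lines: irn jev kqf cwxkj pzrk vho meh dacdj nyl ivgq dfe wtm
Hunk 5: at line 5 remove [vho,meh] add [ebl,hzvl,dqmp] -> 13 lines: irn jev kqf cwxkj pzrk ebl hzvl dqmp dacdj nyl ivgq dfe wtm
Hunk 6: at line 4 remove [ebl,hzvl,dqmp] add [aiua,yip] -> 12 lines: irn jev kqf cwxkj pzrk aiua yip dacdj nyl ivgq dfe wtm
Hunk 7: at line 1 remove [jev,kqf] add [iytf] -> 11 lines: irn iytf cwxkj pzrk aiua yip dacdj nyl ivgq dfe wtm
Final line 8: nyl

Answer: nyl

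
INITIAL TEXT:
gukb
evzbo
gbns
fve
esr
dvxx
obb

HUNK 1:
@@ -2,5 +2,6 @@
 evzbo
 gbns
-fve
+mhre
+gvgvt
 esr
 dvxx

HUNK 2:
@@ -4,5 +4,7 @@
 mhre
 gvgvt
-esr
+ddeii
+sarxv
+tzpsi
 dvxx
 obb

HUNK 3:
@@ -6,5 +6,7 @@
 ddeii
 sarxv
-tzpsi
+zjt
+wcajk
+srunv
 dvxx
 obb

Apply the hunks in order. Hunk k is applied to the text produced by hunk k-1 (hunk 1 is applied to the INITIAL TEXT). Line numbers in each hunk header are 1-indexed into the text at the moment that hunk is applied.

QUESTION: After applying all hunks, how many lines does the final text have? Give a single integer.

Hunk 1: at line 2 remove [fve] add [mhre,gvgvt] -> 8 lines: gukb evzbo gbns mhre gvgvt esr dvxx obb
Hunk 2: at line 4 remove [esr] add [ddeii,sarxv,tzpsi] -> 10 lines: gukb evzbo gbns mhre gvgvt ddeii sarxv tzpsi dvxx obb
Hunk 3: at line 6 remove [tzpsi] add [zjt,wcajk,srunv] -> 12 lines: gukb evzbo gbns mhre gvgvt ddeii sarxv zjt wcajk srunv dvxx obb
Final line count: 12

Answer: 12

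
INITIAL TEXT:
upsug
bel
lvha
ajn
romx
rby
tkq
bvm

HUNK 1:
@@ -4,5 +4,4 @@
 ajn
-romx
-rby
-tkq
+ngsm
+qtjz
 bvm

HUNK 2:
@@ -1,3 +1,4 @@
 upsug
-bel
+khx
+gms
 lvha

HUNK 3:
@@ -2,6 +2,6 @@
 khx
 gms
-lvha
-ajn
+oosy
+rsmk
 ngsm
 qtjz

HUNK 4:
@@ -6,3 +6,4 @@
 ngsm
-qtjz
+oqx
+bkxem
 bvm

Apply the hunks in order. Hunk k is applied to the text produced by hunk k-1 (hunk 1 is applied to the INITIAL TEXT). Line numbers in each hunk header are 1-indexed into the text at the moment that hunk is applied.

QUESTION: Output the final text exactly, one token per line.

Hunk 1: at line 4 remove [romx,rby,tkq] add [ngsm,qtjz] -> 7 lines: upsug bel lvha ajn ngsm qtjz bvm
Hunk 2: at line 1 remove [bel] add [khx,gms] -> 8 lines: upsug khx gms lvha ajn ngsm qtjz bvm
Hunk 3: at line 2 remove [lvha,ajn] add [oosy,rsmk] -> 8 lines: upsug khx gms oosy rsmk ngsm qtjz bvm
Hunk 4: at line 6 remove [qtjz] add [oqx,bkxem] -> 9 lines: upsug khx gms oosy rsmk ngsm oqx bkxem bvm

Answer: upsug
khx
gms
oosy
rsmk
ngsm
oqx
bkxem
bvm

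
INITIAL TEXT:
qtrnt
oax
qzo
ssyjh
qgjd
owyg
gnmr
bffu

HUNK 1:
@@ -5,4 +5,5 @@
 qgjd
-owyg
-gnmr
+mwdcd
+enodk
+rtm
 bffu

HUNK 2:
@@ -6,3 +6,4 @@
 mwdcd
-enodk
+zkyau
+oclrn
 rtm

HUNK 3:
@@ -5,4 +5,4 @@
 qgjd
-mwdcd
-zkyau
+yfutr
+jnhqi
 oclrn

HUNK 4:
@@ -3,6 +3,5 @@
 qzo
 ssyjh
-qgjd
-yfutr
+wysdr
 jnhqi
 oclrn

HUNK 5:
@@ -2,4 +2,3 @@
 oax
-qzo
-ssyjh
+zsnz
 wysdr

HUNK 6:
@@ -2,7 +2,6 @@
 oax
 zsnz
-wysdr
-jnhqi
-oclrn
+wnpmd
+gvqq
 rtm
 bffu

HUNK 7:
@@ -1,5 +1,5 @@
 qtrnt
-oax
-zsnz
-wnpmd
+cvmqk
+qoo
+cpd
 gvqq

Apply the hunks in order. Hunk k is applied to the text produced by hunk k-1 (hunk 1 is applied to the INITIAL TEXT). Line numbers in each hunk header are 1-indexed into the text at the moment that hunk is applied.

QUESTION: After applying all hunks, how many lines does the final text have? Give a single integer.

Answer: 7

Derivation:
Hunk 1: at line 5 remove [owyg,gnmr] add [mwdcd,enodk,rtm] -> 9 lines: qtrnt oax qzo ssyjh qgjd mwdcd enodk rtm bffu
Hunk 2: at line 6 remove [enodk] add [zkyau,oclrn] -> 10 lines: qtrnt oax qzo ssyjh qgjd mwdcd zkyau oclrn rtm bffu
Hunk 3: at line 5 remove [mwdcd,zkyau] add [yfutr,jnhqi] -> 10 lines: qtrnt oax qzo ssyjh qgjd yfutr jnhqi oclrn rtm bffu
Hunk 4: at line 3 remove [qgjd,yfutr] add [wysdr] -> 9 lines: qtrnt oax qzo ssyjh wysdr jnhqi oclrn rtm bffu
Hunk 5: at line 2 remove [qzo,ssyjh] add [zsnz] -> 8 lines: qtrnt oax zsnz wysdr jnhqi oclrn rtm bffu
Hunk 6: at line 2 remove [wysdr,jnhqi,oclrn] add [wnpmd,gvqq] -> 7 lines: qtrnt oax zsnz wnpmd gvqq rtm bffu
Hunk 7: at line 1 remove [oax,zsnz,wnpmd] add [cvmqk,qoo,cpd] -> 7 lines: qtrnt cvmqk qoo cpd gvqq rtm bffu
Final line count: 7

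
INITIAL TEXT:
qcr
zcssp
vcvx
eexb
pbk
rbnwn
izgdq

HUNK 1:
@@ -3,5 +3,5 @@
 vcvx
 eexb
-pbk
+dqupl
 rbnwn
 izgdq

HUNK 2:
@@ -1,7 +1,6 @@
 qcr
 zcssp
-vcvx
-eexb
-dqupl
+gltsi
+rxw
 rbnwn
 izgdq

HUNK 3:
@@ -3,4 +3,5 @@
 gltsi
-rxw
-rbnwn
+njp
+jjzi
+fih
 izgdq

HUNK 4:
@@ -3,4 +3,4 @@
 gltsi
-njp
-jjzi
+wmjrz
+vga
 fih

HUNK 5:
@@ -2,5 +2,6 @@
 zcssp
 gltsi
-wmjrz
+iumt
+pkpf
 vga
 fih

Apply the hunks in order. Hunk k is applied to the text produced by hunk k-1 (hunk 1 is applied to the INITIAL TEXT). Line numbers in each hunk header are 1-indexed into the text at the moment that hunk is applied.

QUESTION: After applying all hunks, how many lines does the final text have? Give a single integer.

Answer: 8

Derivation:
Hunk 1: at line 3 remove [pbk] add [dqupl] -> 7 lines: qcr zcssp vcvx eexb dqupl rbnwn izgdq
Hunk 2: at line 1 remove [vcvx,eexb,dqupl] add [gltsi,rxw] -> 6 lines: qcr zcssp gltsi rxw rbnwn izgdq
Hunk 3: at line 3 remove [rxw,rbnwn] add [njp,jjzi,fih] -> 7 lines: qcr zcssp gltsi njp jjzi fih izgdq
Hunk 4: at line 3 remove [njp,jjzi] add [wmjrz,vga] -> 7 lines: qcr zcssp gltsi wmjrz vga fih izgdq
Hunk 5: at line 2 remove [wmjrz] add [iumt,pkpf] -> 8 lines: qcr zcssp gltsi iumt pkpf vga fih izgdq
Final line count: 8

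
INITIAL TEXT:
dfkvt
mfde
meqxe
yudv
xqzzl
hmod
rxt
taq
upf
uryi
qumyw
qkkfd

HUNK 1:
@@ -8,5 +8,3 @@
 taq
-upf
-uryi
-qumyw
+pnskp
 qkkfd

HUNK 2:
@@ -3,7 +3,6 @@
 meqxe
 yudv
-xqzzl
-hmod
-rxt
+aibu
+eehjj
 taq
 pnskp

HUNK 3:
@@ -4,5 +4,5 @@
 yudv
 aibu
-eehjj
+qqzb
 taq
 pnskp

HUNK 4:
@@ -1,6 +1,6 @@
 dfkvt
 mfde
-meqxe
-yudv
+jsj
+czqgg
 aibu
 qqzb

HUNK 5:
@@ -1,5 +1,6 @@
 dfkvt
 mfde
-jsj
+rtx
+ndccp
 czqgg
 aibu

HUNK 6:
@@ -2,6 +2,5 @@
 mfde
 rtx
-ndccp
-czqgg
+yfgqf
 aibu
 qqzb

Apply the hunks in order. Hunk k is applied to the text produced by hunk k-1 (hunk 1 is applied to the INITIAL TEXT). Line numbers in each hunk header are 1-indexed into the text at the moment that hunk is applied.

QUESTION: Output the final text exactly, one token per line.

Hunk 1: at line 8 remove [upf,uryi,qumyw] add [pnskp] -> 10 lines: dfkvt mfde meqxe yudv xqzzl hmod rxt taq pnskp qkkfd
Hunk 2: at line 3 remove [xqzzl,hmod,rxt] add [aibu,eehjj] -> 9 lines: dfkvt mfde meqxe yudv aibu eehjj taq pnskp qkkfd
Hunk 3: at line 4 remove [eehjj] add [qqzb] -> 9 lines: dfkvt mfde meqxe yudv aibu qqzb taq pnskp qkkfd
Hunk 4: at line 1 remove [meqxe,yudv] add [jsj,czqgg] -> 9 lines: dfkvt mfde jsj czqgg aibu qqzb taq pnskp qkkfd
Hunk 5: at line 1 remove [jsj] add [rtx,ndccp] -> 10 lines: dfkvt mfde rtx ndccp czqgg aibu qqzb taq pnskp qkkfd
Hunk 6: at line 2 remove [ndccp,czqgg] add [yfgqf] -> 9 lines: dfkvt mfde rtx yfgqf aibu qqzb taq pnskp qkkfd

Answer: dfkvt
mfde
rtx
yfgqf
aibu
qqzb
taq
pnskp
qkkfd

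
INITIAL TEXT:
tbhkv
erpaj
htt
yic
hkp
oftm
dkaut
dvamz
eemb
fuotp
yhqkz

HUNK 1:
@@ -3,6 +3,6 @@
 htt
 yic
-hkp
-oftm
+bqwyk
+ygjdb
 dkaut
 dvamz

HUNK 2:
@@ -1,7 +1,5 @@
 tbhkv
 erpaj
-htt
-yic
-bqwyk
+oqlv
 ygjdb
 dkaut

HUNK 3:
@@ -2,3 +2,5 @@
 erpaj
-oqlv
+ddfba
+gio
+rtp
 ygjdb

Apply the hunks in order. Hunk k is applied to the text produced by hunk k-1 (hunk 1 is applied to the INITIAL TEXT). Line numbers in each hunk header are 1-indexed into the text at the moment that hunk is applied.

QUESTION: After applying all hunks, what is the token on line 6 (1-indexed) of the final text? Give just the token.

Hunk 1: at line 3 remove [hkp,oftm] add [bqwyk,ygjdb] -> 11 lines: tbhkv erpaj htt yic bqwyk ygjdb dkaut dvamz eemb fuotp yhqkz
Hunk 2: at line 1 remove [htt,yic,bqwyk] add [oqlv] -> 9 lines: tbhkv erpaj oqlv ygjdb dkaut dvamz eemb fuotp yhqkz
Hunk 3: at line 2 remove [oqlv] add [ddfba,gio,rtp] -> 11 lines: tbhkv erpaj ddfba gio rtp ygjdb dkaut dvamz eemb fuotp yhqkz
Final line 6: ygjdb

Answer: ygjdb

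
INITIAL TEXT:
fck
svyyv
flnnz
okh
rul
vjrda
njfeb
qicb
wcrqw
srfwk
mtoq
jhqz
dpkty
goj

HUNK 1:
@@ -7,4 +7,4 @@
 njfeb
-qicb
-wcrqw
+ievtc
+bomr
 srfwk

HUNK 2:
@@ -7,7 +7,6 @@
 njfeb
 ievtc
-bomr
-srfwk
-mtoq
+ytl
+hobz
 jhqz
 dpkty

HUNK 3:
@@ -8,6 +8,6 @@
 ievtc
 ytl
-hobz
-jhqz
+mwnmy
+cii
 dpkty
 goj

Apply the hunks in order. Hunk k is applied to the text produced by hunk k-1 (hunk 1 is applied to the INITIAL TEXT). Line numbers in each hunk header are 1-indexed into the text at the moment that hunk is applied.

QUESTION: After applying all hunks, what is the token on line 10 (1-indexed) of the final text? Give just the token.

Answer: mwnmy

Derivation:
Hunk 1: at line 7 remove [qicb,wcrqw] add [ievtc,bomr] -> 14 lines: fck svyyv flnnz okh rul vjrda njfeb ievtc bomr srfwk mtoq jhqz dpkty goj
Hunk 2: at line 7 remove [bomr,srfwk,mtoq] add [ytl,hobz] -> 13 lines: fck svyyv flnnz okh rul vjrda njfeb ievtc ytl hobz jhqz dpkty goj
Hunk 3: at line 8 remove [hobz,jhqz] add [mwnmy,cii] -> 13 lines: fck svyyv flnnz okh rul vjrda njfeb ievtc ytl mwnmy cii dpkty goj
Final line 10: mwnmy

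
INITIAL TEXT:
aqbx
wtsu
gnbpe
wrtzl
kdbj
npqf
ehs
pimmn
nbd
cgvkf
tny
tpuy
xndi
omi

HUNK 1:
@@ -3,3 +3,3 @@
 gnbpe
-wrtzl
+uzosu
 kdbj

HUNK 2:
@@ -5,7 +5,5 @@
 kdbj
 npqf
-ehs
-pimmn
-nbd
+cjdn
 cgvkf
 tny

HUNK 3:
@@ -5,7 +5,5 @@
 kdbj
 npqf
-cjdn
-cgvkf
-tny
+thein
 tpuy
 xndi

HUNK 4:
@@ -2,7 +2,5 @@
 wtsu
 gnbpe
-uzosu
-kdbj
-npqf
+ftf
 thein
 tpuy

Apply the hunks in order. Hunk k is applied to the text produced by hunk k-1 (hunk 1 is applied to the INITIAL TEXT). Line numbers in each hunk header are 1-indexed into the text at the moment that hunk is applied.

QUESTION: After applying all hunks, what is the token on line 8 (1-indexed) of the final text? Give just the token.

Answer: omi

Derivation:
Hunk 1: at line 3 remove [wrtzl] add [uzosu] -> 14 lines: aqbx wtsu gnbpe uzosu kdbj npqf ehs pimmn nbd cgvkf tny tpuy xndi omi
Hunk 2: at line 5 remove [ehs,pimmn,nbd] add [cjdn] -> 12 lines: aqbx wtsu gnbpe uzosu kdbj npqf cjdn cgvkf tny tpuy xndi omi
Hunk 3: at line 5 remove [cjdn,cgvkf,tny] add [thein] -> 10 lines: aqbx wtsu gnbpe uzosu kdbj npqf thein tpuy xndi omi
Hunk 4: at line 2 remove [uzosu,kdbj,npqf] add [ftf] -> 8 lines: aqbx wtsu gnbpe ftf thein tpuy xndi omi
Final line 8: omi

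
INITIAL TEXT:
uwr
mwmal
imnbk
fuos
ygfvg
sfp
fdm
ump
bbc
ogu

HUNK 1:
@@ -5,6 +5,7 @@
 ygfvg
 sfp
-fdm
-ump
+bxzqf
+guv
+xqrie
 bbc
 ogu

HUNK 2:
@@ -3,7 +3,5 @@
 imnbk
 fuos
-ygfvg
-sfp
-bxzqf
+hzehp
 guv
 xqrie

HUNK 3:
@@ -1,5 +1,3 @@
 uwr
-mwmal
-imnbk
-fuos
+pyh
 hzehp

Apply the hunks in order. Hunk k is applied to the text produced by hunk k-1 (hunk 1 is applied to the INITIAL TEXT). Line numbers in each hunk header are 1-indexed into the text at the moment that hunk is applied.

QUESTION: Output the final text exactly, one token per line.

Answer: uwr
pyh
hzehp
guv
xqrie
bbc
ogu

Derivation:
Hunk 1: at line 5 remove [fdm,ump] add [bxzqf,guv,xqrie] -> 11 lines: uwr mwmal imnbk fuos ygfvg sfp bxzqf guv xqrie bbc ogu
Hunk 2: at line 3 remove [ygfvg,sfp,bxzqf] add [hzehp] -> 9 lines: uwr mwmal imnbk fuos hzehp guv xqrie bbc ogu
Hunk 3: at line 1 remove [mwmal,imnbk,fuos] add [pyh] -> 7 lines: uwr pyh hzehp guv xqrie bbc ogu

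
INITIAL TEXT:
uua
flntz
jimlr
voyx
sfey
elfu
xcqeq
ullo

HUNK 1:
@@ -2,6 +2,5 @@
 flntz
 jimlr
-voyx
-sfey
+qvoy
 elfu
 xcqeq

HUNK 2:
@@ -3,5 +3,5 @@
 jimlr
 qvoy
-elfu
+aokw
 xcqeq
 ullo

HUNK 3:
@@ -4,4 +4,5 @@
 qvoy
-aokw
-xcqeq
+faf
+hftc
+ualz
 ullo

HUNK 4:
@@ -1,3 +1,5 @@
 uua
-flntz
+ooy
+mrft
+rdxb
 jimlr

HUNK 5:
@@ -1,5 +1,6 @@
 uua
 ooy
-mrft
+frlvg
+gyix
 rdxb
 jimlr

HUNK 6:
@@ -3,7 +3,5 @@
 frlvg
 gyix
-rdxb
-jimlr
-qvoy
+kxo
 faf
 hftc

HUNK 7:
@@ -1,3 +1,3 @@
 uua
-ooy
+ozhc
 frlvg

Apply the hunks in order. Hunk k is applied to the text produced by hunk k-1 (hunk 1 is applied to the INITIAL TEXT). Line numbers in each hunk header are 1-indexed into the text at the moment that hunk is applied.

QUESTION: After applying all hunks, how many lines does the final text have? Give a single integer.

Answer: 9

Derivation:
Hunk 1: at line 2 remove [voyx,sfey] add [qvoy] -> 7 lines: uua flntz jimlr qvoy elfu xcqeq ullo
Hunk 2: at line 3 remove [elfu] add [aokw] -> 7 lines: uua flntz jimlr qvoy aokw xcqeq ullo
Hunk 3: at line 4 remove [aokw,xcqeq] add [faf,hftc,ualz] -> 8 lines: uua flntz jimlr qvoy faf hftc ualz ullo
Hunk 4: at line 1 remove [flntz] add [ooy,mrft,rdxb] -> 10 lines: uua ooy mrft rdxb jimlr qvoy faf hftc ualz ullo
Hunk 5: at line 1 remove [mrft] add [frlvg,gyix] -> 11 lines: uua ooy frlvg gyix rdxb jimlr qvoy faf hftc ualz ullo
Hunk 6: at line 3 remove [rdxb,jimlr,qvoy] add [kxo] -> 9 lines: uua ooy frlvg gyix kxo faf hftc ualz ullo
Hunk 7: at line 1 remove [ooy] add [ozhc] -> 9 lines: uua ozhc frlvg gyix kxo faf hftc ualz ullo
Final line count: 9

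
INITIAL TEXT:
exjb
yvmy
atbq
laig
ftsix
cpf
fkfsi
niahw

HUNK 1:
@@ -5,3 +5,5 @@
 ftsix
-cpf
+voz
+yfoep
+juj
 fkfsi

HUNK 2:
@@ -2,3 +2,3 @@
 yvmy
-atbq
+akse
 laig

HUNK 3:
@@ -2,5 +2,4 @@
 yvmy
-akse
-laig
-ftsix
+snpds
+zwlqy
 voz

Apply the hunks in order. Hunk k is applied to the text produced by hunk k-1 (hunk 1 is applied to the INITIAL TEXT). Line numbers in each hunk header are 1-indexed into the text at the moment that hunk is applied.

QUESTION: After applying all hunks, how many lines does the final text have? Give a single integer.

Answer: 9

Derivation:
Hunk 1: at line 5 remove [cpf] add [voz,yfoep,juj] -> 10 lines: exjb yvmy atbq laig ftsix voz yfoep juj fkfsi niahw
Hunk 2: at line 2 remove [atbq] add [akse] -> 10 lines: exjb yvmy akse laig ftsix voz yfoep juj fkfsi niahw
Hunk 3: at line 2 remove [akse,laig,ftsix] add [snpds,zwlqy] -> 9 lines: exjb yvmy snpds zwlqy voz yfoep juj fkfsi niahw
Final line count: 9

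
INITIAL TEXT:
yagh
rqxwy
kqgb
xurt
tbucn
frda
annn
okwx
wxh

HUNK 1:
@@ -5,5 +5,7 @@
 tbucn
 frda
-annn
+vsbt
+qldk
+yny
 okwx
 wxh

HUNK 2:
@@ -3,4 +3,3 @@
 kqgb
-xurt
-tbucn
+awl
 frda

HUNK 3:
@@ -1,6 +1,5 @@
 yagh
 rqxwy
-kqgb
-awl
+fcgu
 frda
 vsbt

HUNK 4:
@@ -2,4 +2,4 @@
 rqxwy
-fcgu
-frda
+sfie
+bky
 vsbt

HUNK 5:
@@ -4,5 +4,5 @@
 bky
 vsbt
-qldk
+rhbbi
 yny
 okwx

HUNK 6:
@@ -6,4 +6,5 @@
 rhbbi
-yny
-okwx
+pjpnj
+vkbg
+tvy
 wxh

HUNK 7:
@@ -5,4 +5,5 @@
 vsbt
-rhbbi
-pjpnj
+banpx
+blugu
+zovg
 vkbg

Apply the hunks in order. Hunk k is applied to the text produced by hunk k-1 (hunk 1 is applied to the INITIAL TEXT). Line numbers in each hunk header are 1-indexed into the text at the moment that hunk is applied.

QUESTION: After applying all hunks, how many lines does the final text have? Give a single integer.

Hunk 1: at line 5 remove [annn] add [vsbt,qldk,yny] -> 11 lines: yagh rqxwy kqgb xurt tbucn frda vsbt qldk yny okwx wxh
Hunk 2: at line 3 remove [xurt,tbucn] add [awl] -> 10 lines: yagh rqxwy kqgb awl frda vsbt qldk yny okwx wxh
Hunk 3: at line 1 remove [kqgb,awl] add [fcgu] -> 9 lines: yagh rqxwy fcgu frda vsbt qldk yny okwx wxh
Hunk 4: at line 2 remove [fcgu,frda] add [sfie,bky] -> 9 lines: yagh rqxwy sfie bky vsbt qldk yny okwx wxh
Hunk 5: at line 4 remove [qldk] add [rhbbi] -> 9 lines: yagh rqxwy sfie bky vsbt rhbbi yny okwx wxh
Hunk 6: at line 6 remove [yny,okwx] add [pjpnj,vkbg,tvy] -> 10 lines: yagh rqxwy sfie bky vsbt rhbbi pjpnj vkbg tvy wxh
Hunk 7: at line 5 remove [rhbbi,pjpnj] add [banpx,blugu,zovg] -> 11 lines: yagh rqxwy sfie bky vsbt banpx blugu zovg vkbg tvy wxh
Final line count: 11

Answer: 11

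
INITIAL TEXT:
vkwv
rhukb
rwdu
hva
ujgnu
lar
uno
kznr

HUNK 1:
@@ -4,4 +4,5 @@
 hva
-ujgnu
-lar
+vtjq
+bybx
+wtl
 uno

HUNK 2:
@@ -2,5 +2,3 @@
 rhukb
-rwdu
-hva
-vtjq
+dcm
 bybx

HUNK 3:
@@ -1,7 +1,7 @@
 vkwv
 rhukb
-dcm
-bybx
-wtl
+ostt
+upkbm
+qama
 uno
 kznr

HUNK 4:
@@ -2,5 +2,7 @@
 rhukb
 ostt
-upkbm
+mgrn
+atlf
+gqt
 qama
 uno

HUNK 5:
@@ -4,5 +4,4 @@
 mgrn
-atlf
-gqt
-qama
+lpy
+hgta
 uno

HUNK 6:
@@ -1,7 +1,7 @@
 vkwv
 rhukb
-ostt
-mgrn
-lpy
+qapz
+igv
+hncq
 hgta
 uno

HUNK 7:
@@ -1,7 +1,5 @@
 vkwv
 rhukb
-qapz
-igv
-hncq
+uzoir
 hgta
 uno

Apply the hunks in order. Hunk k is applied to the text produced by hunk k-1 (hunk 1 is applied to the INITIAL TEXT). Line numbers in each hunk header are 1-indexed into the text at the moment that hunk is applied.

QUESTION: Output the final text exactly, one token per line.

Answer: vkwv
rhukb
uzoir
hgta
uno
kznr

Derivation:
Hunk 1: at line 4 remove [ujgnu,lar] add [vtjq,bybx,wtl] -> 9 lines: vkwv rhukb rwdu hva vtjq bybx wtl uno kznr
Hunk 2: at line 2 remove [rwdu,hva,vtjq] add [dcm] -> 7 lines: vkwv rhukb dcm bybx wtl uno kznr
Hunk 3: at line 1 remove [dcm,bybx,wtl] add [ostt,upkbm,qama] -> 7 lines: vkwv rhukb ostt upkbm qama uno kznr
Hunk 4: at line 2 remove [upkbm] add [mgrn,atlf,gqt] -> 9 lines: vkwv rhukb ostt mgrn atlf gqt qama uno kznr
Hunk 5: at line 4 remove [atlf,gqt,qama] add [lpy,hgta] -> 8 lines: vkwv rhukb ostt mgrn lpy hgta uno kznr
Hunk 6: at line 1 remove [ostt,mgrn,lpy] add [qapz,igv,hncq] -> 8 lines: vkwv rhukb qapz igv hncq hgta uno kznr
Hunk 7: at line 1 remove [qapz,igv,hncq] add [uzoir] -> 6 lines: vkwv rhukb uzoir hgta uno kznr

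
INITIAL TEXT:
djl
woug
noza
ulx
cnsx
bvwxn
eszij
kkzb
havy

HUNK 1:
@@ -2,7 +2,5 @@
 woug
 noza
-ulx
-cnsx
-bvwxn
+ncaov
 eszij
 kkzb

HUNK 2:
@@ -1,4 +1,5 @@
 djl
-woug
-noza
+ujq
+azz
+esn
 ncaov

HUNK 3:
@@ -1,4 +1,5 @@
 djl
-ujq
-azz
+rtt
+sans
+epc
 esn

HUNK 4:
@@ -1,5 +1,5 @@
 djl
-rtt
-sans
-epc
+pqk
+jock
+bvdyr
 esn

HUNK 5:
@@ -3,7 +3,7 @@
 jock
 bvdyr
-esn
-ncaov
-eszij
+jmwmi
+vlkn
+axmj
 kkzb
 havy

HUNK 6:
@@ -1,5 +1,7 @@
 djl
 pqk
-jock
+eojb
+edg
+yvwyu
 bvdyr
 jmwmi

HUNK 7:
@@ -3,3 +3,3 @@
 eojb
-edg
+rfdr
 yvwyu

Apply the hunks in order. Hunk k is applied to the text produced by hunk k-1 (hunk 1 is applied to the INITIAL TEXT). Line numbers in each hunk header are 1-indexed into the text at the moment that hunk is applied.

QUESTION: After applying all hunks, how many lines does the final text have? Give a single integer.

Hunk 1: at line 2 remove [ulx,cnsx,bvwxn] add [ncaov] -> 7 lines: djl woug noza ncaov eszij kkzb havy
Hunk 2: at line 1 remove [woug,noza] add [ujq,azz,esn] -> 8 lines: djl ujq azz esn ncaov eszij kkzb havy
Hunk 3: at line 1 remove [ujq,azz] add [rtt,sans,epc] -> 9 lines: djl rtt sans epc esn ncaov eszij kkzb havy
Hunk 4: at line 1 remove [rtt,sans,epc] add [pqk,jock,bvdyr] -> 9 lines: djl pqk jock bvdyr esn ncaov eszij kkzb havy
Hunk 5: at line 3 remove [esn,ncaov,eszij] add [jmwmi,vlkn,axmj] -> 9 lines: djl pqk jock bvdyr jmwmi vlkn axmj kkzb havy
Hunk 6: at line 1 remove [jock] add [eojb,edg,yvwyu] -> 11 lines: djl pqk eojb edg yvwyu bvdyr jmwmi vlkn axmj kkzb havy
Hunk 7: at line 3 remove [edg] add [rfdr] -> 11 lines: djl pqk eojb rfdr yvwyu bvdyr jmwmi vlkn axmj kkzb havy
Final line count: 11

Answer: 11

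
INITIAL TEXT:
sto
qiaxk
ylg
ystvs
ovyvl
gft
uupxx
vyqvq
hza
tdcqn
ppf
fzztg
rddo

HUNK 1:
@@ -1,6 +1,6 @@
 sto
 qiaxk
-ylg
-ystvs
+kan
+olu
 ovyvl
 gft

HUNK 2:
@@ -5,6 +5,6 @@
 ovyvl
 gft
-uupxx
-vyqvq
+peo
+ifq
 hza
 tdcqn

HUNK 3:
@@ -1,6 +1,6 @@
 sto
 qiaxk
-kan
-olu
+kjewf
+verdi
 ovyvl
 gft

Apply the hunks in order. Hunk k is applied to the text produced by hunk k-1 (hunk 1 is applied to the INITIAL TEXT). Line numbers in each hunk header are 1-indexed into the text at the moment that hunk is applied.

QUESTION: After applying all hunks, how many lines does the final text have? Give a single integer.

Hunk 1: at line 1 remove [ylg,ystvs] add [kan,olu] -> 13 lines: sto qiaxk kan olu ovyvl gft uupxx vyqvq hza tdcqn ppf fzztg rddo
Hunk 2: at line 5 remove [uupxx,vyqvq] add [peo,ifq] -> 13 lines: sto qiaxk kan olu ovyvl gft peo ifq hza tdcqn ppf fzztg rddo
Hunk 3: at line 1 remove [kan,olu] add [kjewf,verdi] -> 13 lines: sto qiaxk kjewf verdi ovyvl gft peo ifq hza tdcqn ppf fzztg rddo
Final line count: 13

Answer: 13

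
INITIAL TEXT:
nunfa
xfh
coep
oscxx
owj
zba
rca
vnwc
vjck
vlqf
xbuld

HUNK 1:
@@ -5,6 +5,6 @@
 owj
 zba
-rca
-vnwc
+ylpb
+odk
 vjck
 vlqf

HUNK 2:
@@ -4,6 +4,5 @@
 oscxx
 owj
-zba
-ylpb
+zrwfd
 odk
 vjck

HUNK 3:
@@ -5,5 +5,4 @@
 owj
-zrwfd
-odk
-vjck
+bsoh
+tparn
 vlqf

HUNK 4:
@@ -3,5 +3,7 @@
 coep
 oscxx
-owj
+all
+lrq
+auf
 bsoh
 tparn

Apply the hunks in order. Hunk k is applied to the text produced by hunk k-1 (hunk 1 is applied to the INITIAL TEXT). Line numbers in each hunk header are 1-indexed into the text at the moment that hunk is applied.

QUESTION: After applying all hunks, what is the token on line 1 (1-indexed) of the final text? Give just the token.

Answer: nunfa

Derivation:
Hunk 1: at line 5 remove [rca,vnwc] add [ylpb,odk] -> 11 lines: nunfa xfh coep oscxx owj zba ylpb odk vjck vlqf xbuld
Hunk 2: at line 4 remove [zba,ylpb] add [zrwfd] -> 10 lines: nunfa xfh coep oscxx owj zrwfd odk vjck vlqf xbuld
Hunk 3: at line 5 remove [zrwfd,odk,vjck] add [bsoh,tparn] -> 9 lines: nunfa xfh coep oscxx owj bsoh tparn vlqf xbuld
Hunk 4: at line 3 remove [owj] add [all,lrq,auf] -> 11 lines: nunfa xfh coep oscxx all lrq auf bsoh tparn vlqf xbuld
Final line 1: nunfa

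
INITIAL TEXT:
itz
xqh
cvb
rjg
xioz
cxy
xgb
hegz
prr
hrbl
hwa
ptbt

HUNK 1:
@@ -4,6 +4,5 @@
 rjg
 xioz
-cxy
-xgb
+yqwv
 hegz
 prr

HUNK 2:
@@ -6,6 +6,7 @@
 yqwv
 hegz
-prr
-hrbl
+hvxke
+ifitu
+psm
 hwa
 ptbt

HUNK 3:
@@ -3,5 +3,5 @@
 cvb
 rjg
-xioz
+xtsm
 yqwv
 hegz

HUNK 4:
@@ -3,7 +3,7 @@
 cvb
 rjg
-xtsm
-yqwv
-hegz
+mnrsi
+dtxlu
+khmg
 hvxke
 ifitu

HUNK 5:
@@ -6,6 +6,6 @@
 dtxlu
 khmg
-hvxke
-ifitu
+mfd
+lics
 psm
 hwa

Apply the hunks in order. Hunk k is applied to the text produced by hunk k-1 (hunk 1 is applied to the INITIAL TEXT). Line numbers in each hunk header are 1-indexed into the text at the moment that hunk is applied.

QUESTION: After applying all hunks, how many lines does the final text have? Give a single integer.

Answer: 12

Derivation:
Hunk 1: at line 4 remove [cxy,xgb] add [yqwv] -> 11 lines: itz xqh cvb rjg xioz yqwv hegz prr hrbl hwa ptbt
Hunk 2: at line 6 remove [prr,hrbl] add [hvxke,ifitu,psm] -> 12 lines: itz xqh cvb rjg xioz yqwv hegz hvxke ifitu psm hwa ptbt
Hunk 3: at line 3 remove [xioz] add [xtsm] -> 12 lines: itz xqh cvb rjg xtsm yqwv hegz hvxke ifitu psm hwa ptbt
Hunk 4: at line 3 remove [xtsm,yqwv,hegz] add [mnrsi,dtxlu,khmg] -> 12 lines: itz xqh cvb rjg mnrsi dtxlu khmg hvxke ifitu psm hwa ptbt
Hunk 5: at line 6 remove [hvxke,ifitu] add [mfd,lics] -> 12 lines: itz xqh cvb rjg mnrsi dtxlu khmg mfd lics psm hwa ptbt
Final line count: 12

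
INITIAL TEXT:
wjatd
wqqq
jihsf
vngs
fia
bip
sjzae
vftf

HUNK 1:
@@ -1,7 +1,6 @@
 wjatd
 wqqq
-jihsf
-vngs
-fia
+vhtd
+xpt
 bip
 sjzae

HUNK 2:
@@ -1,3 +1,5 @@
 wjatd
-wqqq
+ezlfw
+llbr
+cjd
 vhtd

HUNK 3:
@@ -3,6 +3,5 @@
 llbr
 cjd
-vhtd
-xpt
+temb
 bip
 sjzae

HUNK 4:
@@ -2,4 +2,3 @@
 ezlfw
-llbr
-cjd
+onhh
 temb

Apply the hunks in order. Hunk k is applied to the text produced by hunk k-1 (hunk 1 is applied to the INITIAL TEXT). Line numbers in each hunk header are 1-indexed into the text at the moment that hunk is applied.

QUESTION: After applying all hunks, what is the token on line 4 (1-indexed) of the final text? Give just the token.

Hunk 1: at line 1 remove [jihsf,vngs,fia] add [vhtd,xpt] -> 7 lines: wjatd wqqq vhtd xpt bip sjzae vftf
Hunk 2: at line 1 remove [wqqq] add [ezlfw,llbr,cjd] -> 9 lines: wjatd ezlfw llbr cjd vhtd xpt bip sjzae vftf
Hunk 3: at line 3 remove [vhtd,xpt] add [temb] -> 8 lines: wjatd ezlfw llbr cjd temb bip sjzae vftf
Hunk 4: at line 2 remove [llbr,cjd] add [onhh] -> 7 lines: wjatd ezlfw onhh temb bip sjzae vftf
Final line 4: temb

Answer: temb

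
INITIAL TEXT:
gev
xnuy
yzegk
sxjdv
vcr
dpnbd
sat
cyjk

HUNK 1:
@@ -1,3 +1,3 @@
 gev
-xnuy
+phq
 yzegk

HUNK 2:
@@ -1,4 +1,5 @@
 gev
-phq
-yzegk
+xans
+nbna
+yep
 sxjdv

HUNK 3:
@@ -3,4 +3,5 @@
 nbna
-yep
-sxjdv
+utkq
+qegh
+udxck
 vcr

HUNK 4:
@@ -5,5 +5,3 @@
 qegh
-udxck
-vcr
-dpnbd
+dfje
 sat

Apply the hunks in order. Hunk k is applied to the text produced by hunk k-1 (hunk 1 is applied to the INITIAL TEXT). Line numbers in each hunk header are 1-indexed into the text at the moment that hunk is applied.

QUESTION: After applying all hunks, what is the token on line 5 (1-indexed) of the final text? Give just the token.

Hunk 1: at line 1 remove [xnuy] add [phq] -> 8 lines: gev phq yzegk sxjdv vcr dpnbd sat cyjk
Hunk 2: at line 1 remove [phq,yzegk] add [xans,nbna,yep] -> 9 lines: gev xans nbna yep sxjdv vcr dpnbd sat cyjk
Hunk 3: at line 3 remove [yep,sxjdv] add [utkq,qegh,udxck] -> 10 lines: gev xans nbna utkq qegh udxck vcr dpnbd sat cyjk
Hunk 4: at line 5 remove [udxck,vcr,dpnbd] add [dfje] -> 8 lines: gev xans nbna utkq qegh dfje sat cyjk
Final line 5: qegh

Answer: qegh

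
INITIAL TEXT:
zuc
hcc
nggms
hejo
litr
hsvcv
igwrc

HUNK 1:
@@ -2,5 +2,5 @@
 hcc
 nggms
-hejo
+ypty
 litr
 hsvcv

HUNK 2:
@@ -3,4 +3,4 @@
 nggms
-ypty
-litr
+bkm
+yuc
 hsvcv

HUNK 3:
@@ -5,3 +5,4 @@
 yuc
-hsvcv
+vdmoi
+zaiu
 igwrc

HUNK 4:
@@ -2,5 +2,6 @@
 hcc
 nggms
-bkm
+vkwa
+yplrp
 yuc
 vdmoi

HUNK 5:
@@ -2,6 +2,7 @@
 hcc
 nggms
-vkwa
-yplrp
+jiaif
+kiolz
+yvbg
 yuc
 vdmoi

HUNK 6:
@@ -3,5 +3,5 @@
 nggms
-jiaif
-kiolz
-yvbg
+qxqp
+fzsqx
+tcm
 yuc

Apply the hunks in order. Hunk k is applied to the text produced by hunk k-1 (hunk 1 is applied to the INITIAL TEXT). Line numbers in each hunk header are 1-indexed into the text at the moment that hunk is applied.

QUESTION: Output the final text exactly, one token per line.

Hunk 1: at line 2 remove [hejo] add [ypty] -> 7 lines: zuc hcc nggms ypty litr hsvcv igwrc
Hunk 2: at line 3 remove [ypty,litr] add [bkm,yuc] -> 7 lines: zuc hcc nggms bkm yuc hsvcv igwrc
Hunk 3: at line 5 remove [hsvcv] add [vdmoi,zaiu] -> 8 lines: zuc hcc nggms bkm yuc vdmoi zaiu igwrc
Hunk 4: at line 2 remove [bkm] add [vkwa,yplrp] -> 9 lines: zuc hcc nggms vkwa yplrp yuc vdmoi zaiu igwrc
Hunk 5: at line 2 remove [vkwa,yplrp] add [jiaif,kiolz,yvbg] -> 10 lines: zuc hcc nggms jiaif kiolz yvbg yuc vdmoi zaiu igwrc
Hunk 6: at line 3 remove [jiaif,kiolz,yvbg] add [qxqp,fzsqx,tcm] -> 10 lines: zuc hcc nggms qxqp fzsqx tcm yuc vdmoi zaiu igwrc

Answer: zuc
hcc
nggms
qxqp
fzsqx
tcm
yuc
vdmoi
zaiu
igwrc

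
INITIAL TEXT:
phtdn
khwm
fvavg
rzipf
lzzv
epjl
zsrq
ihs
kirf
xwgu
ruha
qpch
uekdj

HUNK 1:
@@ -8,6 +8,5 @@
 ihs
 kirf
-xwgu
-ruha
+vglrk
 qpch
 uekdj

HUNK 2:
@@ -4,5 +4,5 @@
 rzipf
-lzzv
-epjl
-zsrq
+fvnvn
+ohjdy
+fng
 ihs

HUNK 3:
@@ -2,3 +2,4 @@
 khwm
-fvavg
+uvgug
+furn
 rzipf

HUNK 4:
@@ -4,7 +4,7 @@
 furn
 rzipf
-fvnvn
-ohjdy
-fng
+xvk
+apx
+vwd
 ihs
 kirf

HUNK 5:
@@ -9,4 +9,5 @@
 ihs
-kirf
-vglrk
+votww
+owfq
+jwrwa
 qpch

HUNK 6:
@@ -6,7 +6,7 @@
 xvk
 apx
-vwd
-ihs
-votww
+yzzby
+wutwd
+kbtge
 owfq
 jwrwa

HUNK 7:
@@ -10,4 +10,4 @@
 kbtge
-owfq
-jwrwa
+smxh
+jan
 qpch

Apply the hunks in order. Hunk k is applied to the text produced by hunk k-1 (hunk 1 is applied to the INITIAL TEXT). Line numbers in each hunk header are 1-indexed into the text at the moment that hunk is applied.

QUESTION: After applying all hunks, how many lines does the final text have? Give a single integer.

Hunk 1: at line 8 remove [xwgu,ruha] add [vglrk] -> 12 lines: phtdn khwm fvavg rzipf lzzv epjl zsrq ihs kirf vglrk qpch uekdj
Hunk 2: at line 4 remove [lzzv,epjl,zsrq] add [fvnvn,ohjdy,fng] -> 12 lines: phtdn khwm fvavg rzipf fvnvn ohjdy fng ihs kirf vglrk qpch uekdj
Hunk 3: at line 2 remove [fvavg] add [uvgug,furn] -> 13 lines: phtdn khwm uvgug furn rzipf fvnvn ohjdy fng ihs kirf vglrk qpch uekdj
Hunk 4: at line 4 remove [fvnvn,ohjdy,fng] add [xvk,apx,vwd] -> 13 lines: phtdn khwm uvgug furn rzipf xvk apx vwd ihs kirf vglrk qpch uekdj
Hunk 5: at line 9 remove [kirf,vglrk] add [votww,owfq,jwrwa] -> 14 lines: phtdn khwm uvgug furn rzipf xvk apx vwd ihs votww owfq jwrwa qpch uekdj
Hunk 6: at line 6 remove [vwd,ihs,votww] add [yzzby,wutwd,kbtge] -> 14 lines: phtdn khwm uvgug furn rzipf xvk apx yzzby wutwd kbtge owfq jwrwa qpch uekdj
Hunk 7: at line 10 remove [owfq,jwrwa] add [smxh,jan] -> 14 lines: phtdn khwm uvgug furn rzipf xvk apx yzzby wutwd kbtge smxh jan qpch uekdj
Final line count: 14

Answer: 14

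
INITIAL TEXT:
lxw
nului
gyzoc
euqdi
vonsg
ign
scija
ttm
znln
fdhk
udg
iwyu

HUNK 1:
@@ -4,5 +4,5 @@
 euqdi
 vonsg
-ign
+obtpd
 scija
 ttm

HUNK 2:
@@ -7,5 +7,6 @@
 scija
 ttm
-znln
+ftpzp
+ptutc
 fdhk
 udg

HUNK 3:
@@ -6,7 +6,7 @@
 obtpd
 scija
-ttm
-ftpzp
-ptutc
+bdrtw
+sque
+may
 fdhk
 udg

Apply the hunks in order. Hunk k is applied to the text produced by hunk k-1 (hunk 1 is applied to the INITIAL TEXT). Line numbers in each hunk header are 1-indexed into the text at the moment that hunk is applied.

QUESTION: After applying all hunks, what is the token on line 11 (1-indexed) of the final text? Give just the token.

Answer: fdhk

Derivation:
Hunk 1: at line 4 remove [ign] add [obtpd] -> 12 lines: lxw nului gyzoc euqdi vonsg obtpd scija ttm znln fdhk udg iwyu
Hunk 2: at line 7 remove [znln] add [ftpzp,ptutc] -> 13 lines: lxw nului gyzoc euqdi vonsg obtpd scija ttm ftpzp ptutc fdhk udg iwyu
Hunk 3: at line 6 remove [ttm,ftpzp,ptutc] add [bdrtw,sque,may] -> 13 lines: lxw nului gyzoc euqdi vonsg obtpd scija bdrtw sque may fdhk udg iwyu
Final line 11: fdhk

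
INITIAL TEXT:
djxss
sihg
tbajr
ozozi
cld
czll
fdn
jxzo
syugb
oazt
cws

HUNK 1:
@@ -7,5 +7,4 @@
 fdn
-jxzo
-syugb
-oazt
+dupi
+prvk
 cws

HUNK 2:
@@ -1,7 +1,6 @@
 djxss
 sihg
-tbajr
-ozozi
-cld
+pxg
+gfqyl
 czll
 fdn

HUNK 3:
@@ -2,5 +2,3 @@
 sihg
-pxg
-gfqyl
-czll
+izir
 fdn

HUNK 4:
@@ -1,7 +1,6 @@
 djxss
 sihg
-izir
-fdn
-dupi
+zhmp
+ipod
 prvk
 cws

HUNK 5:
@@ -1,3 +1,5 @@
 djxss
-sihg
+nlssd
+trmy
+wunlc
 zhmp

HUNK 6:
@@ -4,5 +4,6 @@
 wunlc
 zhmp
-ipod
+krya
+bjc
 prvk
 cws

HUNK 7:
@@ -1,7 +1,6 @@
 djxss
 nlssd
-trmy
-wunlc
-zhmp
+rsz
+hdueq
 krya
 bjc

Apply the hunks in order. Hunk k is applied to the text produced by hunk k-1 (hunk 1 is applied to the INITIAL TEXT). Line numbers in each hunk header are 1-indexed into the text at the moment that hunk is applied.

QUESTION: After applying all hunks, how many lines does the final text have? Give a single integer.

Hunk 1: at line 7 remove [jxzo,syugb,oazt] add [dupi,prvk] -> 10 lines: djxss sihg tbajr ozozi cld czll fdn dupi prvk cws
Hunk 2: at line 1 remove [tbajr,ozozi,cld] add [pxg,gfqyl] -> 9 lines: djxss sihg pxg gfqyl czll fdn dupi prvk cws
Hunk 3: at line 2 remove [pxg,gfqyl,czll] add [izir] -> 7 lines: djxss sihg izir fdn dupi prvk cws
Hunk 4: at line 1 remove [izir,fdn,dupi] add [zhmp,ipod] -> 6 lines: djxss sihg zhmp ipod prvk cws
Hunk 5: at line 1 remove [sihg] add [nlssd,trmy,wunlc] -> 8 lines: djxss nlssd trmy wunlc zhmp ipod prvk cws
Hunk 6: at line 4 remove [ipod] add [krya,bjc] -> 9 lines: djxss nlssd trmy wunlc zhmp krya bjc prvk cws
Hunk 7: at line 1 remove [trmy,wunlc,zhmp] add [rsz,hdueq] -> 8 lines: djxss nlssd rsz hdueq krya bjc prvk cws
Final line count: 8

Answer: 8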